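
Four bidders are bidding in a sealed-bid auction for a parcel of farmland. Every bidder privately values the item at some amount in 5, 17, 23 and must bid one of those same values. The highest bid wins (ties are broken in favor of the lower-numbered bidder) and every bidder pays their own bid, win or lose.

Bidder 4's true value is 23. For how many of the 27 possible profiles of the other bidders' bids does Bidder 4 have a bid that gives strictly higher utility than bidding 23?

Others bid (5, 5, 5): truth gives 0; bid 17 gives 6 > 0. Violating.
Others bid (5, 5, 23): truth gives -23; bid 5 gives -5 > -23. Violating.
Others bid (5, 17, 23): truth gives -23; bid 5 gives -5 > -23. Violating.
Others bid (5, 23, 5): truth gives -23; bid 5 gives -5 > -23. Violating.
Others bid (5, 5, 17): truth gives 0; no alternative beats it.
Others bid (5, 17, 5): truth gives 0; no alternative beats it.
(Checking all 27 profiles: 20 have a profitable deviation, 7 do not.)

20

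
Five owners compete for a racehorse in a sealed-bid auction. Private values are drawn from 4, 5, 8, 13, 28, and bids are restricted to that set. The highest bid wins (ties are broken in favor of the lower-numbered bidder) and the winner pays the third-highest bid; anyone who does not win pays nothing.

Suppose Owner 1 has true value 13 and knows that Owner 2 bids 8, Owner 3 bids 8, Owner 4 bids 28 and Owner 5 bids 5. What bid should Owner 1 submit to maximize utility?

Bid 4: loses, pays 0, utility 0.
Bid 5: loses, pays 0, utility 0.
Bid 8: loses, pays 0, utility 0.
Bid 13: loses, pays 0, utility 0.
Bid 28: wins, pays 8, utility 13 - 8 = 5.
The best choice is 28 with utility 5.

28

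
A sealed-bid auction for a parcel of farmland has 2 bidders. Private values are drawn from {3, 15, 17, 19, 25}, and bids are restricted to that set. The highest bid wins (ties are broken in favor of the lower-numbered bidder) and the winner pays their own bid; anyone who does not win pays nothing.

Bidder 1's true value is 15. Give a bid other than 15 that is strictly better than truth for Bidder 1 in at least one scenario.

3

Suppose Bidder 2 bids 3.
Bid 15: wins, pays 15, utility 15 - 15 = 0.
Bid 3: wins, pays 3, utility 15 - 3 = 12.
So bidding 3 beats truth here (12 > 0).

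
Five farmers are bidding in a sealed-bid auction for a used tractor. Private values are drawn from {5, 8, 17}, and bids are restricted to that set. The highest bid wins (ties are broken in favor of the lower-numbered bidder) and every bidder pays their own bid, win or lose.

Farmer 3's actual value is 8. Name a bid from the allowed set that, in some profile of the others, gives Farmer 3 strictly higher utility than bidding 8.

Suppose Farmer 1 bids 5, Farmer 2 bids 5, Farmer 4 bids 5 and Farmer 5 bids 17.
Bid 8: loses but pays 8, utility -8.
Bid 5: loses but pays 5, utility -5.
So bidding 5 beats truth here (-5 > -8).

5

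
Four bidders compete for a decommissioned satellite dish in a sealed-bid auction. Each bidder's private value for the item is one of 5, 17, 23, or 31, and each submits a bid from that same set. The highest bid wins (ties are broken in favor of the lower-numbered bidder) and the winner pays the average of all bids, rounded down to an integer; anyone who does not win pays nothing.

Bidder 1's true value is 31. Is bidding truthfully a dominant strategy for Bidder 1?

Consider the case where Bidder 2 bids 5, Bidder 3 bids 5 and Bidder 4 bids 5.
Truthful bid 31: wins, pays 11, utility 31 - 11 = 20.
Bid 5 instead: wins, pays 5, utility 31 - 5 = 26.
Since 26 > 20, bidding 5 is strictly better here, so truthful bidding is not dominant.

No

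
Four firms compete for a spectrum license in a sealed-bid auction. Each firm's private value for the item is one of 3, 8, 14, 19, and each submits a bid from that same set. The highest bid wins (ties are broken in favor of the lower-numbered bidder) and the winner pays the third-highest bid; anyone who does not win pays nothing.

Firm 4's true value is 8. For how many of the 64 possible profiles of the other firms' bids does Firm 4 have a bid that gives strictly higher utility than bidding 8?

Others bid (3, 3, 8): truth gives 0; bid 14 gives 5 > 0. Violating.
Others bid (3, 3, 14): truth gives 0; bid 19 gives 5 > 0. Violating.
Others bid (3, 8, 3): truth gives 0; bid 14 gives 5 > 0. Violating.
Others bid (3, 14, 3): truth gives 0; bid 19 gives 5 > 0. Violating.
Others bid (3, 3, 3): truth gives 5; no alternative beats it.
Others bid (3, 3, 19): truth gives 0; no alternative beats it.
(Checking all 64 profiles: 6 have a profitable deviation, 58 do not.)

6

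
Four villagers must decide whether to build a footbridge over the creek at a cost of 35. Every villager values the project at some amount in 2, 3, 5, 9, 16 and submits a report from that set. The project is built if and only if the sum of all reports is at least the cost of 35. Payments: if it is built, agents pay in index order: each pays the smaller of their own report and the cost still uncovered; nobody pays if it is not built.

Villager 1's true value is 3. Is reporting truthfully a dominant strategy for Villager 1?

Consider the case where Villager 2 reports 2, Villager 3 reports 16 and Villager 4 reports 16.
Truthful report 3: project built, pays 3, utility 3 - 3 = 0.
Report 2 instead: project built, pays 2, utility 3 - 2 = 1.
Since 1 > 0, reporting 2 is strictly better here, so truthful reporting is not dominant.

No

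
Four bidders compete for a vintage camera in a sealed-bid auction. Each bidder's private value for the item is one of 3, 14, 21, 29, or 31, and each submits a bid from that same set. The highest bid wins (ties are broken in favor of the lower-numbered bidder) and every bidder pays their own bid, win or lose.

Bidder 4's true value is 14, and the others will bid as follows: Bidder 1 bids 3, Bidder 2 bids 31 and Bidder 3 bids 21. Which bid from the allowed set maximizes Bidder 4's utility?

Bid 3: loses but pays 3, utility -3.
Bid 14: loses but pays 14, utility -14.
Bid 21: loses but pays 21, utility -21.
Bid 29: loses but pays 29, utility -29.
Bid 31: loses but pays 31, utility -31.
The best choice is 3 with utility -3.

3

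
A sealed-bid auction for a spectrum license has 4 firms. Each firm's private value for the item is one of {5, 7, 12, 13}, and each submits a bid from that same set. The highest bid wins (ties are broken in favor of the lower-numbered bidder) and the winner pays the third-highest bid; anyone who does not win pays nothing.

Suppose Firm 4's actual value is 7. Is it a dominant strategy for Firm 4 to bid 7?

Consider the case where Firm 1 bids 5, Firm 2 bids 5 and Firm 3 bids 7.
Truthful bid 7: loses, pays 0, utility 0.
Bid 12 instead: wins, pays 5, utility 7 - 5 = 2.
Since 2 > 0, bidding 12 is strictly better here, so truthful bidding is not dominant.

No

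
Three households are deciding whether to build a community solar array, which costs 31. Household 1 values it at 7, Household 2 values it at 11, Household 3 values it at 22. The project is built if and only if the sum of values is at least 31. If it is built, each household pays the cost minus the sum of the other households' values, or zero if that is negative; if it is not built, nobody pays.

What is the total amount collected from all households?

Total value 40 ≥ cost 31, so it is built.
Household 1: others sum to 33; max(0, 31 - 33) = 0.
Household 2: others sum to 29; max(0, 31 - 29) = 2.
Household 3: others sum to 18; max(0, 31 - 18) = 13.
Total collected = 0 + 2 + 13 = 15.

15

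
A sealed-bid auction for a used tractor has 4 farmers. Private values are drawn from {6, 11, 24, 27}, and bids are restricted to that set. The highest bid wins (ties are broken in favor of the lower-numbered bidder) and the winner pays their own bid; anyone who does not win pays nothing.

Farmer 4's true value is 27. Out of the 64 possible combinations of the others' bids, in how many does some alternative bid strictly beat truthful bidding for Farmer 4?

8

Others bid (6, 6, 6): truth gives 0; bid 11 gives 16 > 0. Violating.
Others bid (6, 6, 11): truth gives 0; bid 24 gives 3 > 0. Violating.
Others bid (6, 11, 6): truth gives 0; bid 24 gives 3 > 0. Violating.
Others bid (6, 11, 11): truth gives 0; bid 24 gives 3 > 0. Violating.
Others bid (6, 6, 24): truth gives 0; no alternative beats it.
Others bid (6, 6, 27): truth gives 0; no alternative beats it.
(Checking all 64 profiles: 8 have a profitable deviation, 56 do not.)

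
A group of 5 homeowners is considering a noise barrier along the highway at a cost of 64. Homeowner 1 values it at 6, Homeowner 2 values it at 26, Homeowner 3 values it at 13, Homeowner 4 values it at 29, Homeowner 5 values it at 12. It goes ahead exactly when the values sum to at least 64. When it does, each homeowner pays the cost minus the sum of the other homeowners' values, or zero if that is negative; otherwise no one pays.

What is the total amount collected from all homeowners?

Total value 86 ≥ cost 64, so it is built.
Homeowner 1: others sum to 80; max(0, 64 - 80) = 0.
Homeowner 2: others sum to 60; max(0, 64 - 60) = 4.
Homeowner 3: others sum to 73; max(0, 64 - 73) = 0.
Homeowner 4: others sum to 57; max(0, 64 - 57) = 7.
Homeowner 5: others sum to 74; max(0, 64 - 74) = 0.
Total collected = 0 + 4 + 0 + 7 + 0 = 11.

11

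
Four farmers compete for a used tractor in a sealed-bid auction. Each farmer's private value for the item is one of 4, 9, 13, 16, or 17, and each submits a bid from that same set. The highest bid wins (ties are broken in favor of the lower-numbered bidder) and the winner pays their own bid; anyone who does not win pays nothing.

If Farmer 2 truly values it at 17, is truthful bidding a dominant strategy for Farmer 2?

Consider the case where Farmer 1 bids 4, Farmer 3 bids 4 and Farmer 4 bids 4.
Truthful bid 17: wins, pays 17, utility 17 - 17 = 0.
Bid 9 instead: wins, pays 9, utility 17 - 9 = 8.
Since 8 > 0, bidding 9 is strictly better here, so truthful bidding is not dominant.

No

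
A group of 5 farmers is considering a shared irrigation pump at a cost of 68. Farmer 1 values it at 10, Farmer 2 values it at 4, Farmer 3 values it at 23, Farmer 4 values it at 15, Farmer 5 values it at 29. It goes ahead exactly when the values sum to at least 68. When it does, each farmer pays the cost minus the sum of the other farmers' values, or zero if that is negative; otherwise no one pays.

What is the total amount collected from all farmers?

Total value 81 ≥ cost 68, so it is built.
Farmer 1: others sum to 71; max(0, 68 - 71) = 0.
Farmer 2: others sum to 77; max(0, 68 - 77) = 0.
Farmer 3: others sum to 58; max(0, 68 - 58) = 10.
Farmer 4: others sum to 66; max(0, 68 - 66) = 2.
Farmer 5: others sum to 52; max(0, 68 - 52) = 16.
Total collected = 0 + 0 + 10 + 2 + 16 = 28.

28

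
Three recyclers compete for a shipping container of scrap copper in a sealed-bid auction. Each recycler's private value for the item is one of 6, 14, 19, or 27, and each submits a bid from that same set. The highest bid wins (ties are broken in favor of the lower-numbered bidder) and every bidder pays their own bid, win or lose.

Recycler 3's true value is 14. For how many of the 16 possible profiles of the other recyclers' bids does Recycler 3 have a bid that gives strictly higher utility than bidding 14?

Others bid (6, 14): truth gives -14; bid 19 gives -5 > -14. Violating.
Others bid (6, 19): truth gives -14; bid 6 gives -6 > -14. Violating.
Others bid (6, 27): truth gives -14; bid 6 gives -6 > -14. Violating.
Others bid (14, 6): truth gives -14; bid 19 gives -5 > -14. Violating.
Others bid (6, 6): truth gives 0; no alternative beats it.
(Checking all 16 profiles: 15 have a profitable deviation, 1 does not.)

15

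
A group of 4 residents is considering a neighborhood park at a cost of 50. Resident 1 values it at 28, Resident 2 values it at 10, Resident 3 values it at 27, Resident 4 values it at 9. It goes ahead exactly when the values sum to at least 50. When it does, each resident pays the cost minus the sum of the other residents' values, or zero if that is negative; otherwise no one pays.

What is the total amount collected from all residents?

7

Total value 74 ≥ cost 50, so it is built.
Resident 1: others sum to 46; max(0, 50 - 46) = 4.
Resident 2: others sum to 64; max(0, 50 - 64) = 0.
Resident 3: others sum to 47; max(0, 50 - 47) = 3.
Resident 4: others sum to 65; max(0, 50 - 65) = 0.
Total collected = 4 + 0 + 3 + 0 = 7.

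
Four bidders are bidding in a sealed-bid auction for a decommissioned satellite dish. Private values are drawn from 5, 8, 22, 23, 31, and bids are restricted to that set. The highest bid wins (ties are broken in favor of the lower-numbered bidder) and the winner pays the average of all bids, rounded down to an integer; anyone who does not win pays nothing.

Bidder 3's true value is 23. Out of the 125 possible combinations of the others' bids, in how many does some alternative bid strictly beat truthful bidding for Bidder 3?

Others bid (5, 5, 5): truth gives 14; bid 8 gives 18 > 14. Violating.
Others bid (5, 5, 8): truth gives 13; bid 8 gives 17 > 13. Violating.
Others bid (5, 5, 31): truth gives 0; bid 31 gives 5 > 0. Violating.
Others bid (5, 8, 8): truth gives 12; bid 22 gives 13 > 12. Violating.
Others bid (5, 5, 22): truth gives 10; no alternative beats it.
Others bid (5, 5, 23): truth gives 9; no alternative beats it.
(Checking all 125 profiles: 35 have a profitable deviation, 90 do not.)

35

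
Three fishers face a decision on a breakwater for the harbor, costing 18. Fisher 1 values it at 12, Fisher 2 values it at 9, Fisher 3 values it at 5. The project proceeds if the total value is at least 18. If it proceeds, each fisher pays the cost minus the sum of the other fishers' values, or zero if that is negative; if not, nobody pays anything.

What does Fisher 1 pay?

Total value 26 ≥ cost 18, so the project is built.
The other fishers' values sum to 14.
Cost minus that sum is 18 - 14 = 4.

4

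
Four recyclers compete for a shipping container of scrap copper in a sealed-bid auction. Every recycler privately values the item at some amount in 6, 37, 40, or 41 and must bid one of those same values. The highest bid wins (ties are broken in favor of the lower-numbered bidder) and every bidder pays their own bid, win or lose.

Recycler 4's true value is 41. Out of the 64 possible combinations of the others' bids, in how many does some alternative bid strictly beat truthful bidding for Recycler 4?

45

Others bid (6, 6, 6): truth gives 0; bid 37 gives 4 > 0. Violating.
Others bid (6, 6, 37): truth gives 0; bid 40 gives 1 > 0. Violating.
Others bid (6, 6, 41): truth gives -41; bid 6 gives -6 > -41. Violating.
Others bid (6, 37, 6): truth gives 0; bid 40 gives 1 > 0. Violating.
Others bid (6, 6, 40): truth gives 0; no alternative beats it.
Others bid (6, 37, 40): truth gives 0; no alternative beats it.
(Checking all 64 profiles: 45 have a profitable deviation, 19 do not.)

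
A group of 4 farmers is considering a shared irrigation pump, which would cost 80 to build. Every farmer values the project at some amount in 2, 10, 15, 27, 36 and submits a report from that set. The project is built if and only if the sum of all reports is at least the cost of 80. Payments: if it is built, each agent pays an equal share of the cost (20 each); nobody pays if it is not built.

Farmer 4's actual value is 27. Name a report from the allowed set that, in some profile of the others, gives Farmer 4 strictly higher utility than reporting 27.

36

Suppose Farmer 1 reports 2, Farmer 2 reports 10 and Farmer 3 reports 36.
Report 27: project not built, utility 0.
Report 36: project built, pays 20, utility 27 - 20 = 7.
So reporting 36 beats truth here (7 > 0).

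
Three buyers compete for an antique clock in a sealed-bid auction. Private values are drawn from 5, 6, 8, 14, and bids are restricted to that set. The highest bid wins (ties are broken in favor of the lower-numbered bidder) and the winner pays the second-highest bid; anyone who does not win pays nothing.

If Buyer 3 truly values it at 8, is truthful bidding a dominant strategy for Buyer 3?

Yes

Check each profile of the others' bids and compare truth against every alternative bid.
Others bid (5, 5): truth gives 3, best alternative gives 3.
Others bid (5, 6): truth gives 2, best alternative gives 2.
Others bid (6, 5): truth gives 2, best alternative gives 2.
Others bid (6, 6): truth gives 2, best alternative gives 2.
Others bid (5, 8): truth gives 0, best alternative gives 0.
Others bid (5, 14): truth gives 0, best alternative gives 0.
(Remaining 10 profiles checked similarly; truth is weakly best in each.)
In every case the truthful bid is at least as good as any alternative, so it is a dominant strategy.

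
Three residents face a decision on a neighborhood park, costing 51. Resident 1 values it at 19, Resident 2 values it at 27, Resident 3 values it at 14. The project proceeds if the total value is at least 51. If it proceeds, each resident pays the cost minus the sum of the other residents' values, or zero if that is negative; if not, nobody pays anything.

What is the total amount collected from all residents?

Total value 60 ≥ cost 51, so it is built.
Resident 1: others sum to 41; max(0, 51 - 41) = 10.
Resident 2: others sum to 33; max(0, 51 - 33) = 18.
Resident 3: others sum to 46; max(0, 51 - 46) = 5.
Total collected = 10 + 18 + 5 = 33.

33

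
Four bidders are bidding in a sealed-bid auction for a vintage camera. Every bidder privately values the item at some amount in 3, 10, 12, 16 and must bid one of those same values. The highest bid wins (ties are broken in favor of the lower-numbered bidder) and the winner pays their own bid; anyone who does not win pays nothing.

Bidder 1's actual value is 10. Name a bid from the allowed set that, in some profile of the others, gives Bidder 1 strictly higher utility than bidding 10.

Suppose Bidder 2 bids 3, Bidder 3 bids 3 and Bidder 4 bids 3.
Bid 10: wins, pays 10, utility 10 - 10 = 0.
Bid 3: wins, pays 3, utility 10 - 3 = 7.
So bidding 3 beats truth here (7 > 0).

3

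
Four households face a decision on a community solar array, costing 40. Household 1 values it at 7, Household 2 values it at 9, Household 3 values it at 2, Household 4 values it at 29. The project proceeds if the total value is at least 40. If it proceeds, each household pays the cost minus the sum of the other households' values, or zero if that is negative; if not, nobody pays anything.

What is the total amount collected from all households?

Total value 47 ≥ cost 40, so it is built.
Household 1: others sum to 40; max(0, 40 - 40) = 0.
Household 2: others sum to 38; max(0, 40 - 38) = 2.
Household 3: others sum to 45; max(0, 40 - 45) = 0.
Household 4: others sum to 18; max(0, 40 - 18) = 22.
Total collected = 0 + 2 + 0 + 22 = 24.

24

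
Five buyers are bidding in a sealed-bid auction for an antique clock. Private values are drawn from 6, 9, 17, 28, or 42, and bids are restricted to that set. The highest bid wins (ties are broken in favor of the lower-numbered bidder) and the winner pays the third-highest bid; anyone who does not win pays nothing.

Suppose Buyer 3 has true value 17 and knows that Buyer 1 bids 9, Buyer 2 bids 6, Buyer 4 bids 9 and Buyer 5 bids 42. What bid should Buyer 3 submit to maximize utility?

Bid 6: loses, pays 0, utility 0.
Bid 9: loses, pays 0, utility 0.
Bid 17: loses, pays 0, utility 0.
Bid 28: loses, pays 0, utility 0.
Bid 42: wins, pays 9, utility 17 - 9 = 8.
The best choice is 42 with utility 8.

42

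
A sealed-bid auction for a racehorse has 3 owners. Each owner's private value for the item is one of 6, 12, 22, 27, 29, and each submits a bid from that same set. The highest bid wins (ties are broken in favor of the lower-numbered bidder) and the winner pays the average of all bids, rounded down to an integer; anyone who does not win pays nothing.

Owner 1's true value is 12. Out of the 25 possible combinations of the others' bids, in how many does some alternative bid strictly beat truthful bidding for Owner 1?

Others bid (6, 6): truth gives 4; bid 6 gives 6 > 4. Violating.
Others bid (6, 12): truth gives 2; no alternative beats it.
Others bid (6, 22): truth gives 0; no alternative beats it.
(Checking all 25 profiles: 1 has a profitable deviation, 24 do not.)

1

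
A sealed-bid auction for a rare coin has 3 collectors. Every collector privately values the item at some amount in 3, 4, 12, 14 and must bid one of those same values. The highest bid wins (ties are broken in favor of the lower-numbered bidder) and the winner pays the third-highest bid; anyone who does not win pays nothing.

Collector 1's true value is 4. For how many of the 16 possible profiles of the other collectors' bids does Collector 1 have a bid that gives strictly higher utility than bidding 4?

Others bid (3, 12): truth gives 0; bid 12 gives 1 > 0. Violating.
Others bid (3, 14): truth gives 0; bid 14 gives 1 > 0. Violating.
Others bid (12, 3): truth gives 0; bid 12 gives 1 > 0. Violating.
Others bid (14, 3): truth gives 0; bid 14 gives 1 > 0. Violating.
Others bid (3, 3): truth gives 1; no alternative beats it.
Others bid (3, 4): truth gives 1; no alternative beats it.
(Checking all 16 profiles: 4 have a profitable deviation, 12 do not.)

4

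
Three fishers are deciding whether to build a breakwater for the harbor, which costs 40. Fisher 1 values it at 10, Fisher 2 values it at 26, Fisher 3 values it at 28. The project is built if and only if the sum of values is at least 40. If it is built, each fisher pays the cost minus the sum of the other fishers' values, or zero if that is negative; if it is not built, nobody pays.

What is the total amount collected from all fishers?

Total value 64 ≥ cost 40, so it is built.
Fisher 1: others sum to 54; max(0, 40 - 54) = 0.
Fisher 2: others sum to 38; max(0, 40 - 38) = 2.
Fisher 3: others sum to 36; max(0, 40 - 36) = 4.
Total collected = 0 + 2 + 4 = 6.

6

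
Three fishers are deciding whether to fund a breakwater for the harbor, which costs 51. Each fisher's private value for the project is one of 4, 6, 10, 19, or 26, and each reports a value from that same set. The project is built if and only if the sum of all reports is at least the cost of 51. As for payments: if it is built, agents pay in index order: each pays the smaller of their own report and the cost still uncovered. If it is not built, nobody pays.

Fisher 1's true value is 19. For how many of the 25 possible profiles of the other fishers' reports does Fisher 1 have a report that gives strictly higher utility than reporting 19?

Others report (19, 26): truth gives 0; report 6 gives 13 > 0. Violating.
Others report (26, 19): truth gives 0; report 6 gives 13 > 0. Violating.
Others report (26, 26): truth gives 0; report 4 gives 15 > 0. Violating.
Others report (4, 4): truth gives 0; no alternative beats it.
Others report (4, 6): truth gives 0; no alternative beats it.
(Checking all 25 profiles: 3 have a profitable deviation, 22 do not.)

3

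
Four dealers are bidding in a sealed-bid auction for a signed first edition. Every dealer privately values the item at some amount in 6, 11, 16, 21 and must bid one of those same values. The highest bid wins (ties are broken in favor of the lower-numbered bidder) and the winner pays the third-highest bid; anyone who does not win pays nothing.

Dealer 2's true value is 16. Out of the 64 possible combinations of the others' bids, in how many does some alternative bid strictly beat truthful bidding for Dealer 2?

Others bid (6, 6, 21): truth gives 0; bid 21 gives 10 > 0. Violating.
Others bid (6, 11, 21): truth gives 0; bid 21 gives 5 > 0. Violating.
Others bid (6, 21, 6): truth gives 0; bid 21 gives 10 > 0. Violating.
Others bid (6, 21, 11): truth gives 0; bid 21 gives 5 > 0. Violating.
Others bid (6, 6, 6): truth gives 10; no alternative beats it.
Others bid (6, 6, 11): truth gives 10; no alternative beats it.
(Checking all 64 profiles: 12 have a profitable deviation, 52 do not.)

12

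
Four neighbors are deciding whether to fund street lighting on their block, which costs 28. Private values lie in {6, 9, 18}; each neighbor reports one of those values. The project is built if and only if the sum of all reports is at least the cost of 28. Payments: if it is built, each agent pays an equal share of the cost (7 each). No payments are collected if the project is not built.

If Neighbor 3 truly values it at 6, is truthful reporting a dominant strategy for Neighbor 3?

Check each profile of the others' reports and compare truth against every alternative report.
Others report (6, 6, 9): truth gives 0, best alternative gives -1.
Others report (6, 9, 6): truth gives 0, best alternative gives -1.
Others report (9, 6, 6): truth gives 0, best alternative gives -1.
Others report (6, 6, 18): truth gives -1, best alternative gives -1.
Others report (6, 9, 9): truth gives -1, best alternative gives -1.
Others report (6, 9, 18): truth gives -1, best alternative gives -1.
(Remaining 21 profiles checked similarly; truth is weakly best in each.)
In every case the truthful report is at least as good as any alternative, so it is a dominant strategy.

Yes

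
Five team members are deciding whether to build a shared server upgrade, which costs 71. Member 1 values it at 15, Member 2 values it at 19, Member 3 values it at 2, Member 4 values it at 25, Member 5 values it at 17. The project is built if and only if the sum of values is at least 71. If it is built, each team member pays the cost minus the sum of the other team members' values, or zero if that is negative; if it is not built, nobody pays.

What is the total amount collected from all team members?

48

Total value 78 ≥ cost 71, so it is built.
Member 1: others sum to 63; max(0, 71 - 63) = 8.
Member 2: others sum to 59; max(0, 71 - 59) = 12.
Member 3: others sum to 76; max(0, 71 - 76) = 0.
Member 4: others sum to 53; max(0, 71 - 53) = 18.
Member 5: others sum to 61; max(0, 71 - 61) = 10.
Total collected = 8 + 12 + 0 + 18 + 10 = 48.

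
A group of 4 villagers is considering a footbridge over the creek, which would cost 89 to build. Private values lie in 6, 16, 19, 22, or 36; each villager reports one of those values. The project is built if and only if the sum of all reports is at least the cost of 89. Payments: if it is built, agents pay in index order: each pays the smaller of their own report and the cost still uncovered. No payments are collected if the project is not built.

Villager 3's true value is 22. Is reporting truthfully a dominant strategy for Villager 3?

Consider the case where Villager 1 reports 6, Villager 2 reports 36 and Villager 4 reports 36.
Truthful report 22: project built, pays 22, utility 22 - 22 = 0.
Report 16 instead: project built, pays 16, utility 22 - 16 = 6.
Since 6 > 0, reporting 16 is strictly better here, so truthful reporting is not dominant.

No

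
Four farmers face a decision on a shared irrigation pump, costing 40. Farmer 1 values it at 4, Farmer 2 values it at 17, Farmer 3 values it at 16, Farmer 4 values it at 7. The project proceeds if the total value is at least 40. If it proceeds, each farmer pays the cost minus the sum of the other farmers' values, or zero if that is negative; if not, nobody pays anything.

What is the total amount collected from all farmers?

28

Total value 44 ≥ cost 40, so it is built.
Farmer 1: others sum to 40; max(0, 40 - 40) = 0.
Farmer 2: others sum to 27; max(0, 40 - 27) = 13.
Farmer 3: others sum to 28; max(0, 40 - 28) = 12.
Farmer 4: others sum to 37; max(0, 40 - 37) = 3.
Total collected = 0 + 13 + 12 + 3 = 28.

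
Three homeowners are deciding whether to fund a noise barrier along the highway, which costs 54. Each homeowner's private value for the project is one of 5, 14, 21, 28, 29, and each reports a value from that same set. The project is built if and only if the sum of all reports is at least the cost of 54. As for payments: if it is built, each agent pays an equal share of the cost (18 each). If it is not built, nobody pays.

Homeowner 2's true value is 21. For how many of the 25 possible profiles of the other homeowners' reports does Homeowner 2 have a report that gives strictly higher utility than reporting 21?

3

Others report (5, 21): truth gives 0; report 28 gives 3 > 0. Violating.
Others report (14, 14): truth gives 0; report 28 gives 3 > 0. Violating.
Others report (21, 5): truth gives 0; report 28 gives 3 > 0. Violating.
Others report (5, 5): truth gives 0; no alternative beats it.
Others report (5, 14): truth gives 0; no alternative beats it.
(Checking all 25 profiles: 3 have a profitable deviation, 22 do not.)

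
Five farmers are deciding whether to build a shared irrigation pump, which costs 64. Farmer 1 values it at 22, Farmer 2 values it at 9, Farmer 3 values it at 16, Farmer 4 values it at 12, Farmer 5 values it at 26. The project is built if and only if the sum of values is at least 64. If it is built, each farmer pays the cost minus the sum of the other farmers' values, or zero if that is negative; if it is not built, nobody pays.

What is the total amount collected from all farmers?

Total value 85 ≥ cost 64, so it is built.
Farmer 1: others sum to 63; max(0, 64 - 63) = 1.
Farmer 2: others sum to 76; max(0, 64 - 76) = 0.
Farmer 3: others sum to 69; max(0, 64 - 69) = 0.
Farmer 4: others sum to 73; max(0, 64 - 73) = 0.
Farmer 5: others sum to 59; max(0, 64 - 59) = 5.
Total collected = 1 + 0 + 0 + 0 + 5 = 6.

6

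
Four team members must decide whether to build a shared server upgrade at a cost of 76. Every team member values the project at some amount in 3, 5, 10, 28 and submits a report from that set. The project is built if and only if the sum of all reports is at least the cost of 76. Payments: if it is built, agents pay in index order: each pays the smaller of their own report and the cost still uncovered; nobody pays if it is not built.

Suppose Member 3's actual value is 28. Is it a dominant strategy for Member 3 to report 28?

No

Consider the case where Member 1 reports 10, Member 2 reports 28 and Member 4 reports 28.
Truthful report 28: project built, pays 28, utility 28 - 28 = 0.
Report 10 instead: project built, pays 10, utility 28 - 10 = 18.
Since 18 > 0, reporting 10 is strictly better here, so truthful reporting is not dominant.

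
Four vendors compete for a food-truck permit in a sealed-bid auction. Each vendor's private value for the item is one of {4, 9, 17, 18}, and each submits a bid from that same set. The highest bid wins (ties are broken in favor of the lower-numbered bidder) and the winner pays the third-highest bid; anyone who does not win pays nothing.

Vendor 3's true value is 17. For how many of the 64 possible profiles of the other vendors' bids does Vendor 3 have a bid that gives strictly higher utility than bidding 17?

12

Others bid (4, 4, 18): truth gives 0; bid 18 gives 13 > 0. Violating.
Others bid (4, 9, 18): truth gives 0; bid 18 gives 8 > 0. Violating.
Others bid (4, 17, 4): truth gives 0; bid 18 gives 13 > 0. Violating.
Others bid (4, 17, 9): truth gives 0; bid 18 gives 8 > 0. Violating.
Others bid (4, 4, 4): truth gives 13; no alternative beats it.
Others bid (4, 4, 9): truth gives 13; no alternative beats it.
(Checking all 64 profiles: 12 have a profitable deviation, 52 do not.)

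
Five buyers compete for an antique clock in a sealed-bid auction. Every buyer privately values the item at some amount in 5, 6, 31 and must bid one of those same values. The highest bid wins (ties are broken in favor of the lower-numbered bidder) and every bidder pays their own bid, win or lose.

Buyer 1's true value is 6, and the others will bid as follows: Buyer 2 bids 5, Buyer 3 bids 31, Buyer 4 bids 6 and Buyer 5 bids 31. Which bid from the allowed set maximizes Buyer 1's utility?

5

Bid 5: loses but pays 5, utility -5.
Bid 6: loses but pays 6, utility -6.
Bid 31: wins, pays 31, utility 6 - 31 = -25.
The best choice is 5 with utility -5.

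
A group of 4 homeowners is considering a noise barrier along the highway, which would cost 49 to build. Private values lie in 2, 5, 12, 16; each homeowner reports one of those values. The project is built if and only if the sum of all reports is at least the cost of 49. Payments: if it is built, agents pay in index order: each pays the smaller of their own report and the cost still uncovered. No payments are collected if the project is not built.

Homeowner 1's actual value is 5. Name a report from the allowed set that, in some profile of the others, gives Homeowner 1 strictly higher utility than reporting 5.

2

Suppose Homeowner 2 reports 16, Homeowner 3 reports 16 and Homeowner 4 reports 16.
Report 5: project built, pays 5, utility 5 - 5 = 0.
Report 2: project built, pays 2, utility 5 - 2 = 3.
So reporting 2 beats truth here (3 > 0).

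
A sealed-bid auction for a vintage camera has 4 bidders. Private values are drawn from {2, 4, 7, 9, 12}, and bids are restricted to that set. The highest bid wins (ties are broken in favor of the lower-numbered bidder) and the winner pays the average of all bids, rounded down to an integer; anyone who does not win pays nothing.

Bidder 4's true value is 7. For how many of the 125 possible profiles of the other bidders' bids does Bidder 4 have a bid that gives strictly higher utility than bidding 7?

28

Others bid (2, 2, 2): truth gives 4; bid 4 gives 5 > 4. Violating.
Others bid (2, 2, 7): truth gives 0; bid 9 gives 2 > 0. Violating.
Others bid (2, 2, 9): truth gives 0; bid 12 gives 1 > 0. Violating.
Others bid (2, 4, 7): truth gives 0; bid 9 gives 2 > 0. Violating.
Others bid (2, 2, 4): truth gives 4; no alternative beats it.
Others bid (2, 2, 12): truth gives 0; no alternative beats it.
(Checking all 125 profiles: 28 have a profitable deviation, 97 do not.)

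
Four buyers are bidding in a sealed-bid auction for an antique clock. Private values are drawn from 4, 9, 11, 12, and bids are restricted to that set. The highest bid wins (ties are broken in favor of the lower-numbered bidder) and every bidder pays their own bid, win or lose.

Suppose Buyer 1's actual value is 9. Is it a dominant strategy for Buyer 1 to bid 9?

No

Consider the case where Buyer 2 bids 4, Buyer 3 bids 4 and Buyer 4 bids 4.
Truthful bid 9: wins, pays 9, utility 9 - 9 = 0.
Bid 4 instead: wins, pays 4, utility 9 - 4 = 5.
Since 5 > 0, bidding 4 is strictly better here, so truthful bidding is not dominant.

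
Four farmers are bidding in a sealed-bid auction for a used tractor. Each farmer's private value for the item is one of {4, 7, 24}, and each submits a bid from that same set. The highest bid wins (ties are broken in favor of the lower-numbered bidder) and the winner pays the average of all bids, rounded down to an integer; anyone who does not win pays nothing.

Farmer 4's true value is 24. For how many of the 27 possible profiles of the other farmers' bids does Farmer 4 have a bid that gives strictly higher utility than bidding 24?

Others bid (4, 4, 4): truth gives 15; bid 7 gives 20 > 15. Violating.
Others bid (4, 4, 7): truth gives 15; no alternative beats it.
Others bid (4, 4, 24): truth gives 0; no alternative beats it.
(Checking all 27 profiles: 1 has a profitable deviation, 26 do not.)

1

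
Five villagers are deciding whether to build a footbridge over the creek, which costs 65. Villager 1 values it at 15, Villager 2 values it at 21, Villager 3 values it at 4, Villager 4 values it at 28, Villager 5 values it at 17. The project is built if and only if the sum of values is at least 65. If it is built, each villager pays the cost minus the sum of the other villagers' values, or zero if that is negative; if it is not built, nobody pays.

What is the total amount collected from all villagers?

Total value 85 ≥ cost 65, so it is built.
Villager 1: others sum to 70; max(0, 65 - 70) = 0.
Villager 2: others sum to 64; max(0, 65 - 64) = 1.
Villager 3: others sum to 81; max(0, 65 - 81) = 0.
Villager 4: others sum to 57; max(0, 65 - 57) = 8.
Villager 5: others sum to 68; max(0, 65 - 68) = 0.
Total collected = 0 + 1 + 0 + 8 + 0 = 9.

9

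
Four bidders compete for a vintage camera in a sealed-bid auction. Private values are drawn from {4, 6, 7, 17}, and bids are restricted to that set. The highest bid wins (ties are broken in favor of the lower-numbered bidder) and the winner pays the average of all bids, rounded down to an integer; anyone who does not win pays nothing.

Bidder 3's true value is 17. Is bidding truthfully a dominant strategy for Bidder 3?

Consider the case where Bidder 1 bids 4, Bidder 2 bids 4 and Bidder 4 bids 4.
Truthful bid 17: wins, pays 7, utility 17 - 7 = 10.
Bid 6 instead: wins, pays 4, utility 17 - 4 = 13.
Since 13 > 10, bidding 6 is strictly better here, so truthful bidding is not dominant.

No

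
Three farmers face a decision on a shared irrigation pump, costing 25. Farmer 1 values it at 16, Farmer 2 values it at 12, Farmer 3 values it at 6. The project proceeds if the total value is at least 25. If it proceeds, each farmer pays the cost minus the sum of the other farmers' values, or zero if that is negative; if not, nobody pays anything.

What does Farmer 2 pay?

3

Total value 34 ≥ cost 25, so the project is built.
The other farmers' values sum to 22.
Cost minus that sum is 25 - 22 = 3.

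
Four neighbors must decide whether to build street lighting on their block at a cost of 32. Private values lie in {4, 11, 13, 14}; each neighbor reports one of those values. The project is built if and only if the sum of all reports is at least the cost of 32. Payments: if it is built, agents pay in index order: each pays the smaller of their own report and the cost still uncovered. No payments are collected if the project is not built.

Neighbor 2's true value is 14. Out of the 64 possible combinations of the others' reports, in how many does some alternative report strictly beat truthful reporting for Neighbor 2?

Others report (4, 4, 11): truth gives 0; report 13 gives 1 > 0. Violating.
Others report (4, 4, 13): truth gives 0; report 11 gives 3 > 0. Violating.
Others report (4, 4, 14): truth gives 0; report 11 gives 3 > 0. Violating.
Others report (4, 11, 4): truth gives 0; report 13 gives 1 > 0. Violating.
Others report (4, 4, 4): truth gives 0; no alternative beats it.
(Checking all 64 profiles: 63 have a profitable deviation, 1 does not.)

63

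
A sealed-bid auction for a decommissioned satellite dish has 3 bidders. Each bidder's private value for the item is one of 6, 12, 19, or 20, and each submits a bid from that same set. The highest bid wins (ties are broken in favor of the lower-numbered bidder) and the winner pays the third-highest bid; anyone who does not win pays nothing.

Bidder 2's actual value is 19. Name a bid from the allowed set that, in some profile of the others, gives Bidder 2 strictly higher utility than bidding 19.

20

Suppose Bidder 1 bids 6 and Bidder 3 bids 20.
Bid 19: loses, pays 0, utility 0.
Bid 20: wins, pays 6, utility 19 - 6 = 13.
So bidding 20 beats truth here (13 > 0).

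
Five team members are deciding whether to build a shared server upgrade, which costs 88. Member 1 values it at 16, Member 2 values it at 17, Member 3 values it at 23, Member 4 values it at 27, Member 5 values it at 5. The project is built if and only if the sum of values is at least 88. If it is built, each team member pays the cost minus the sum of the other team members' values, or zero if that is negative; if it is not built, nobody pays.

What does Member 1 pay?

16

Total value 88 ≥ cost 88, so the project is built.
The other team members' values sum to 72.
Cost minus that sum is 88 - 72 = 16.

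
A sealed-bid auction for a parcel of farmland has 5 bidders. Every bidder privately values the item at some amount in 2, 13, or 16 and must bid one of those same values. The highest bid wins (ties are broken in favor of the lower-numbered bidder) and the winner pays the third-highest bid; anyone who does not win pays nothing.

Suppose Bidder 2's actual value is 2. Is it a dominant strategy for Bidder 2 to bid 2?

Check each profile of the others' bids and compare truth against every alternative bid.
Others bid (2, 2, 13, 13): truth gives 0, best alternative gives -11.
Others bid (2, 13, 2, 13): truth gives 0, best alternative gives -11.
Others bid (2, 13, 13, 2): truth gives 0, best alternative gives -11.
Others bid (2, 13, 13, 13): truth gives 0, best alternative gives -11.
Others bid (2, 2, 2, 2): truth gives 0, best alternative gives 0.
Others bid (2, 2, 2, 13): truth gives 0, best alternative gives 0.
(Remaining 75 profiles checked similarly; truth is weakly best in each.)
In every case the truthful bid is at least as good as any alternative, so it is a dominant strategy.

Yes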